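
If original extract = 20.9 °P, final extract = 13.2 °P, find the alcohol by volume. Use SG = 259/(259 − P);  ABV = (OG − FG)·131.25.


OG = 259/(259 − 20.9) = 1.0878
FG = 259/(259 − 13.2) = 1.0537
ABV = (1.0878 − 1.0537)·131.25

4.4725 % ABV


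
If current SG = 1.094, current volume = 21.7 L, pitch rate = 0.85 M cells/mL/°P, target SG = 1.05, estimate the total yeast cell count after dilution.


V_w = V·((SG_c−1)/(SG_t−1)−1);  °P = 259 − 259/SG_t;  cells = rate·(V+V_w)·°P
V_w = 21.7·((1.094−1)/(1.05−1)−1) = 19.0960
V_final = 21.7 + 19.0960 = 40.7960
°P = 259 − 259/1.05 = 12.3333
cells = 0.85·40.7960·12.3333

427.6781 billion cells


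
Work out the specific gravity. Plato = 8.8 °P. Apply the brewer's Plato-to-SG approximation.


SG = 259/(259 − P)
SG = 259/(259 − 8.8)

1.0352


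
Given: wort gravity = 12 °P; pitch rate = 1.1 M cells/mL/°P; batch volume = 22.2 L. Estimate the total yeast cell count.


cells (billions) = rate · V_L · °P
cells = 1.1 · 22.2 · 12

293.0400 billion cells


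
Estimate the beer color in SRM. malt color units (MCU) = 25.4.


SRM = 1.4922 · MCU^0.6859
SRM = 1.4922 · 25.4^0.6859

13.7215 SRM


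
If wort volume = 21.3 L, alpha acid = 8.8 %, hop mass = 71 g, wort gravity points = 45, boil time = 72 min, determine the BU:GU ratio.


U = 1.65·0.000125^(GP/1000)·(1−e^(−0.04t))/4.15;  IBU = (α/100)·m·U·1000/V;  BU:GU = IBU/GP
U = 1.65·0.000125^(45/1000)·(1−e^(−0.04·72))/4.15 = 0.2504
IBU = (8.8/100)·71·0.2504·1000/21.3 = 73.4629
BU:GU = 73.4629/45

1.6325


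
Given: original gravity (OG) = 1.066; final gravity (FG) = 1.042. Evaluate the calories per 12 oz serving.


ABW = (OG−FG)·131.25·0.79/FG;  °P = 259 − 259/SG (for OG→OE and FG→AE);  RE = 0.1808·OE + 0.8192·AE;  Cal = (6.9·ABW + 4·(RE−0.1))·FG·3.55
ABW = (1.066 − 1.042)·131.25·0.79/1.042 = 2.3882
OE = 259 − 259/1.066 = 16.0356 °P
AE = 259 − 259/1.042 = 10.4395 °P
RE = 0.1808·16.0356 + 0.8192·10.4395 = 11.4513 °P
Cal = (6.9·2.3882 + 4·(11.4513−0.1))·1.042·3.55

228.9144 kcal


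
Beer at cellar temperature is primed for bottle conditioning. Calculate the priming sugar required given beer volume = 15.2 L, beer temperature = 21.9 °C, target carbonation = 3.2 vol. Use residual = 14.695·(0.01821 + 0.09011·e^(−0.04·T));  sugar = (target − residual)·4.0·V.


residual = 14.695·(0.01821 + 0.09011·e^(−0.04·21.9)) = 0.8190
sugar = (3.2 − 0.8190)·4.0·15.2

144.7624 g


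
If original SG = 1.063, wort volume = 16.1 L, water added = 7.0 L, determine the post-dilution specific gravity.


SG_new = 1 + (SG_old − 1)·V_old/(V_old + V_water)
pts = (1.063 − 1)·1000·16.1/(16.1 + 7.0) = 43.9091
SG_new = 1 + 43.9091/1000

1.0439


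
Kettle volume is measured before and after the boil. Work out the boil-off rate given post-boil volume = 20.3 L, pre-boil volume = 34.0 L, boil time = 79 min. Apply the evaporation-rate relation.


rate = (V_pre − V_post) / (t_min/60)
rate = (34.0 − 20.3) / (79/60)

10.4051 L/hr


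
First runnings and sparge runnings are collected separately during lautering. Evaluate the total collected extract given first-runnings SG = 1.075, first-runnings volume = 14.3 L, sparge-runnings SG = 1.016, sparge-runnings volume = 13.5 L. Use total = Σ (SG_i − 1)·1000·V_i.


first = (1.075 − 1)·1000·14.3 = 1072.5000
sparge = (1.016 − 1)·1000·13.5 = 216.0000
total = 1072.5000 + 216.0000

1288.5000 gravity·L


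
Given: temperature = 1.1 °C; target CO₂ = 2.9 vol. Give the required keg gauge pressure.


psi = vols/(0.01821 + 0.09011·e^(−0.04·T)) − 14.695
psi = 2.9/(0.01821 + 0.09011·e^(−0.04·1.1)) − 14.695

13.0718 psi


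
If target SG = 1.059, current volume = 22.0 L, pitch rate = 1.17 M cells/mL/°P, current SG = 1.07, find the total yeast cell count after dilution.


V_w = V·((SG_c−1)/(SG_t−1)−1);  °P = 259 − 259/SG_t;  cells = rate·(V+V_w)·°P
V_w = 22.0·((1.07−1)/(1.059−1)−1) = 4.1017
V_final = 22.0 + 4.1017 = 26.1017
°P = 259 − 259/1.059 = 14.4297
cells = 1.17·26.1017·14.4297

440.6669 billion cells


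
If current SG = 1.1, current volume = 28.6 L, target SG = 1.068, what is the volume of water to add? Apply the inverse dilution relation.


V_water = V·((SG_curr − 1)/(SG_target − 1) − 1)
V_water = 28.6·((1.1 − 1)/(1.068 − 1) − 1)

13.4588 L


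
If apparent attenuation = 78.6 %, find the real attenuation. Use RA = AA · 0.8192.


RA = 78.6 · 0.8192

64.3891 %


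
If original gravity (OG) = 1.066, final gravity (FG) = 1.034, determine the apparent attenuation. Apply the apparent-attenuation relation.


AA = (OG − FG)/(OG − 1) · 100
AA = (1.066 − 1.034)/(1.066 − 1) · 100

48.4848 %


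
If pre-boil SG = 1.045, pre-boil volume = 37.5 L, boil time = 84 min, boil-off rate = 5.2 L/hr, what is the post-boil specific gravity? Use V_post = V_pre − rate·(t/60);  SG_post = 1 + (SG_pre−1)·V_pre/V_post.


V_post = 37.5 − 5.2·(84/60) = 30.2200
SG_post = 1 + (1.045 − 1)·37.5/30.2200

1.0558


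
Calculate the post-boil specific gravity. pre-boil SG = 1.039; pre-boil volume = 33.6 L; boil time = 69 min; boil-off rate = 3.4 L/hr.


V_post = V_pre − rate·(t/60);  SG_post = 1 + (SG_pre−1)·V_pre/V_post
V_post = 33.6 − 3.4·(69/60) = 29.6900
SG_post = 1 + (1.039 − 1)·33.6/29.6900

1.0441


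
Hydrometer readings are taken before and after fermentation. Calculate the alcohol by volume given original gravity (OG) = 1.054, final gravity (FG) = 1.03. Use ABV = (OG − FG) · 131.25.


ABV = (1.054 − 1.03) · 131.25

3.1500 % ABV


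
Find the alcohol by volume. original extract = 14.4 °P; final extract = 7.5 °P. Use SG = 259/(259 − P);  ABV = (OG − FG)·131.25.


OG = 259/(259 − 14.4) = 1.0589
FG = 259/(259 − 7.5) = 1.0298
ABV = (1.0589 − 1.0298)·131.25

3.8129 % ABV


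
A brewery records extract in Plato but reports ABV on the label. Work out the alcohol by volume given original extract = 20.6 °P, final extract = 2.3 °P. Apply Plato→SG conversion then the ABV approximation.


SG = 259/(259 − P);  ABV = (OG − FG)·131.25
OG = 259/(259 − 20.6) = 1.0864
FG = 259/(259 − 2.3) = 1.0090
ABV = (1.0864 − 1.0090)·131.25

10.1652 % ABV


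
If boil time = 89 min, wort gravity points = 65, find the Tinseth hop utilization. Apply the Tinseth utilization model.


U = 1.65·0.000125^(GP/1000) · (1 − e^(−0.04·t))/4.15
bigness = 1.65·0.000125^(65/1000) = 0.9200
boil_factor = (1 − e^(−0.04·89))/4.15 = 0.2341
U = 0.9200 · 0.2341

0.2154


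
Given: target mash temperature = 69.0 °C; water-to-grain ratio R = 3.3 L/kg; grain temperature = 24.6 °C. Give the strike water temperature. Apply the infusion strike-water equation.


T_strike = (0.41/R)·(T_mash − T_grain) + T_mash
T_strike = (0.41/3.3)·(69.0 − 24.6) + 69.0

74.5164 °C


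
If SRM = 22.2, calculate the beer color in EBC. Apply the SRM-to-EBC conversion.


EBC = SRM · 1.97
EBC = 22.2 · 1.97

43.7340 EBC


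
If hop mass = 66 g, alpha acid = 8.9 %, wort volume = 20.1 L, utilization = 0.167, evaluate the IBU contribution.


IBU = (α/100)·mass·U·1000 / V
IBU = (8.9/100)·66·0.167·1000 / 20.1

48.8039 IBU


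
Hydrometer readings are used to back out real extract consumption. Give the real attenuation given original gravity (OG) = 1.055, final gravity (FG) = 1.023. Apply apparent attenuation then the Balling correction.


AA = (OG−FG)/(OG−1)·100;  RA = AA·0.8192
AA = (1.055 − 1.023)/(1.055 − 1)·100 = 58.1818
RA = 58.1818·0.8192

47.6625 %


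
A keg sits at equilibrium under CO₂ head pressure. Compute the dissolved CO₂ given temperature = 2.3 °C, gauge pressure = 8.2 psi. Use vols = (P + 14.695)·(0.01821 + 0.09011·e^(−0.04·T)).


vols = (8.2 + 14.695)·(0.01821 + 0.09011·e^(−0.04·2.3))

2.2987 volumes


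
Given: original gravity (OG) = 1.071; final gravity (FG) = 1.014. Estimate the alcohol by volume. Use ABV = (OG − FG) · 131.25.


ABV = (1.071 − 1.014) · 131.25

7.4812 % ABV


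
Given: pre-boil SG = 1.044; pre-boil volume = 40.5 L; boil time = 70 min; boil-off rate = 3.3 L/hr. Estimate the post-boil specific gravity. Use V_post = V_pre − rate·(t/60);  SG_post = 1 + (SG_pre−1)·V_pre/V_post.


V_post = 40.5 − 3.3·(70/60) = 36.6500
SG_post = 1 + (1.044 − 1)·40.5/36.6500

1.0486


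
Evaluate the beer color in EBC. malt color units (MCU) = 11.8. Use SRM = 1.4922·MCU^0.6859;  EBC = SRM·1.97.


SRM = 1.4922·11.8^0.6859 = 8.1102
EBC = 8.1102·1.97

15.9771 EBC


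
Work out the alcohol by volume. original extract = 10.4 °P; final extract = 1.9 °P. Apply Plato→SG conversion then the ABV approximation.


SG = 259/(259 − P);  ABV = (OG − FG)·131.25
OG = 259/(259 − 10.4) = 1.0418
FG = 259/(259 − 1.9) = 1.0074
ABV = (1.0418 − 1.0074)·131.25

4.5208 % ABV


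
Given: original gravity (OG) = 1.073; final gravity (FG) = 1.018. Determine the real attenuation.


AA = (OG−FG)/(OG−1)·100;  RA = AA·0.8192
AA = (1.073 − 1.018)/(1.073 − 1)·100 = 75.3425
RA = 75.3425·0.8192

61.7205 %


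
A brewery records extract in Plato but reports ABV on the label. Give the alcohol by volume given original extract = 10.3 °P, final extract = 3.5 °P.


SG = 259/(259 − P);  ABV = (OG − FG)·131.25
OG = 259/(259 − 10.3) = 1.0414
FG = 259/(259 − 3.5) = 1.0137
ABV = (1.0414 − 1.0137)·131.25

3.6378 % ABV


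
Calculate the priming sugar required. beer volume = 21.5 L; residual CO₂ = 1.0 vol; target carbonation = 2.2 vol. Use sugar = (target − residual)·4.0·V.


sugar = (2.2 − 1.0)·4.0·21.5

103.2000 g


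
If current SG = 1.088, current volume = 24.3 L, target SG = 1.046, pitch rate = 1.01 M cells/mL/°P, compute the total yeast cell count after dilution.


V_w = V·((SG_c−1)/(SG_t−1)−1);  °P = 259 − 259/SG_t;  cells = rate·(V+V_w)·°P
V_w = 24.3·((1.088−1)/(1.046−1)−1) = 22.1870
V_final = 24.3 + 22.1870 = 46.4870
°P = 259 − 259/1.046 = 11.3901
cells = 1.01·46.4870·11.3901

534.7840 billion cells


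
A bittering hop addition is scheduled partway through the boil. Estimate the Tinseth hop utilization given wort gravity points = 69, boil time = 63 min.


U = 1.65·0.000125^(GP/1000) · (1 − e^(−0.04·t))/4.15
bigness = 1.65·0.000125^(69/1000) = 0.8875
boil_factor = (1 − e^(−0.04·63))/4.15 = 0.2216
U = 0.8875 · 0.2216

0.1966


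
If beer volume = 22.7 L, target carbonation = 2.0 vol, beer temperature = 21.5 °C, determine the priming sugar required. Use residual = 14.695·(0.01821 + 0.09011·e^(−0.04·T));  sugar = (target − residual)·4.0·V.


residual = 14.695·(0.01821 + 0.09011·e^(−0.04·21.5)) = 0.8279
sugar = (2.0 − 0.8279)·4.0·22.7

106.4237 g


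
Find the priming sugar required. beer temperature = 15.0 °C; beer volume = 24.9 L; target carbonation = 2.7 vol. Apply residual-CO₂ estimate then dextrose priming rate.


residual = 14.695·(0.01821 + 0.09011·e^(−0.04·T));  sugar = (target − residual)·4.0·V
residual = 14.695·(0.01821 + 0.09011·e^(−0.04·15.0)) = 0.9943
sugar = (2.7 − 0.9943)·4.0·24.9

169.8863 g


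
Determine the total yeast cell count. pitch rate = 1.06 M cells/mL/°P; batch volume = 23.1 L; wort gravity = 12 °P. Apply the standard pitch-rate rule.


cells (billions) = rate · V_L · °P
cells = 1.06 · 23.1 · 12

293.8320 billion cells


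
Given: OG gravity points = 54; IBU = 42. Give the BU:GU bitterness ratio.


BU:GU = IBU / OG_points
BU:GU = 42 / 54

0.7778


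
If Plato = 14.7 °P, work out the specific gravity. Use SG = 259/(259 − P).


SG = 259/(259 − 14.7)

1.0602


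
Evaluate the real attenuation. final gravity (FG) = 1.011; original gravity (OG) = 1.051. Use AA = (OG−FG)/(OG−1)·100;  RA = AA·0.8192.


AA = (1.051 − 1.011)/(1.051 − 1)·100 = 78.4314
RA = 78.4314·0.8192

64.2510 %


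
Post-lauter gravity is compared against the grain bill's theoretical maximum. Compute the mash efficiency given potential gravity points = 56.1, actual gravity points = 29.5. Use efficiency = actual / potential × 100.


efficiency = 29.5 / 56.1 × 100

52.5847 %


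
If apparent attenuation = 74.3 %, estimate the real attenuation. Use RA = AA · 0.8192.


RA = 74.3 · 0.8192

60.8666 %


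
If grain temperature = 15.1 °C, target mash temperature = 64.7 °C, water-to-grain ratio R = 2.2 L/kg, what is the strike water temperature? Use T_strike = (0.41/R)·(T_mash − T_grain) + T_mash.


T_strike = (0.41/2.2)·(64.7 − 15.1) + 64.7

73.9436 °C


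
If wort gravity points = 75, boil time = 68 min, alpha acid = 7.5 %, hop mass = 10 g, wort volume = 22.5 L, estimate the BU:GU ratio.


U = 1.65·0.000125^(GP/1000)·(1−e^(−0.04t))/4.15;  IBU = (α/100)·m·U·1000/V;  BU:GU = IBU/GP
U = 1.65·0.000125^(75/1000)·(1−e^(−0.04·68))/4.15 = 0.1893
IBU = (7.5/100)·10·0.1893·1000/22.5 = 6.3094
BU:GU = 6.3094/75

0.0841


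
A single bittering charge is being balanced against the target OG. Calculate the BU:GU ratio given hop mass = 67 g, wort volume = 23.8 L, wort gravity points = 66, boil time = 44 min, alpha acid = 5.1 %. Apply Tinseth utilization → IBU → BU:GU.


U = 1.65·0.000125^(GP/1000)·(1−e^(−0.04t))/4.15;  IBU = (α/100)·m·U·1000/V;  BU:GU = IBU/GP
U = 1.65·0.000125^(66/1000)·(1−e^(−0.04·44))/4.15 = 0.1819
IBU = (5.1/100)·67·0.1819·1000/23.8 = 26.1160
BU:GU = 26.1160/66

0.3957


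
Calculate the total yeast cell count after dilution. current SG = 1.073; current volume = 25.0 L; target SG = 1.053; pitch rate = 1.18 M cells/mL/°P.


V_w = V·((SG_c−1)/(SG_t−1)−1);  °P = 259 − 259/SG_t;  cells = rate·(V+V_w)·°P
V_w = 25.0·((1.073−1)/(1.053−1)−1) = 9.4340
V_final = 25.0 + 9.4340 = 34.4340
°P = 259 − 259/1.053 = 13.0361
cells = 1.18·34.4340·13.0361

529.6833 billion cells


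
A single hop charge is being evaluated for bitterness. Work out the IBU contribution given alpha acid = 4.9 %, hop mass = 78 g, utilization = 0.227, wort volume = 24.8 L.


IBU = (α/100)·mass·U·1000 / V
IBU = (4.9/100)·78·0.227·1000 / 24.8

34.9836 IBU


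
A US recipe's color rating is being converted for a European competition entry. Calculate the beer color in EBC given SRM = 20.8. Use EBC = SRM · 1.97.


EBC = 20.8 · 1.97

40.9760 EBC


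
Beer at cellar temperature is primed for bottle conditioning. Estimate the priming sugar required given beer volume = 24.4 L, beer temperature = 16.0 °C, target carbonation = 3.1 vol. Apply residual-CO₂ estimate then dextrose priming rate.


residual = 14.695·(0.01821 + 0.09011·e^(−0.04·T));  sugar = (target − residual)·4.0·V
residual = 14.695·(0.01821 + 0.09011·e^(−0.04·16.0)) = 0.9658
sugar = (3.1 − 0.9658)·4.0·24.4

208.2961 g


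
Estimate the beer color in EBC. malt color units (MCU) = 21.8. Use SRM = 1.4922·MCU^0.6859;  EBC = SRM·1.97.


SRM = 1.4922·21.8^0.6859 = 12.3559
EBC = 12.3559·1.97

24.3411 EBC


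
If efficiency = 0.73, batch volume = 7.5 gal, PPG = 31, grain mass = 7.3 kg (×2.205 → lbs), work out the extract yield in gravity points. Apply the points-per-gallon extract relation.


points = lbs × PPG × eff / vol
lbs = 7.3 × 2.205 = 16.0965
points = 16.0965 × 31 × 0.73 / 7.5

48.5685 points


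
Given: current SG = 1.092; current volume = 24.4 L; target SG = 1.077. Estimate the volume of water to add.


V_water = V·((SG_curr − 1)/(SG_target − 1) − 1)
V_water = 24.4·((1.092 − 1)/(1.077 − 1) − 1)

4.7532 L


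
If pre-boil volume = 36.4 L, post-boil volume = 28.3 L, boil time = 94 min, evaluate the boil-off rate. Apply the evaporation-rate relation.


rate = (V_pre − V_post) / (t_min/60)
rate = (36.4 − 28.3) / (94/60)

5.1702 L/hr


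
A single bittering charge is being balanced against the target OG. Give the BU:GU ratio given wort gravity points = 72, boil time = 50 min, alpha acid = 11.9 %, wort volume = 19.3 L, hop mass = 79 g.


U = 1.65·0.000125^(GP/1000)·(1−e^(−0.04t))/4.15;  IBU = (α/100)·m·U·1000/V;  BU:GU = IBU/GP
U = 1.65·0.000125^(72/1000)·(1−e^(−0.04·50))/4.15 = 0.1800
IBU = (11.9/100)·79·0.1800·1000/19.3 = 87.6754
BU:GU = 87.6754/72

1.2177


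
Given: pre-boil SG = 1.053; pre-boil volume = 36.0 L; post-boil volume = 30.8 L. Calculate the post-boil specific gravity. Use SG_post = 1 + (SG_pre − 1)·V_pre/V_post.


pts_pre = (1.053 − 1)·1000 = 53.0000
pts_post = 53.0000·36.0/30.8 = 61.9481
SG_post = 1 + 61.9481/1000

1.0619


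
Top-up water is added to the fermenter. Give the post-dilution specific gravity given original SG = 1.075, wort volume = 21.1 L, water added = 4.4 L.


SG_new = 1 + (SG_old − 1)·V_old/(V_old + V_water)
pts = (1.075 − 1)·1000·21.1/(21.1 + 4.4) = 62.0588
SG_new = 1 + 62.0588/1000

1.0621


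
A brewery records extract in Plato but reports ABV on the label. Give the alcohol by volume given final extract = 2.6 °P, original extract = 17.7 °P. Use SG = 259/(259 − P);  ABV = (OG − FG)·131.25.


OG = 259/(259 − 17.7) = 1.0734
FG = 259/(259 − 2.6) = 1.0101
ABV = (1.0734 − 1.0101)·131.25

8.2966 % ABV


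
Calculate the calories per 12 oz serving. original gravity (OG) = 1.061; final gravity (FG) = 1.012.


ABW = (OG−FG)·131.25·0.79/FG;  °P = 259 − 259/SG (for OG→OE and FG→AE);  RE = 0.1808·OE + 0.8192·AE;  Cal = (6.9·ABW + 4·(RE−0.1))·FG·3.55
ABW = (1.061 − 1.012)·131.25·0.79/1.012 = 5.0204
OE = 259 − 259/1.061 = 14.8907 °P
AE = 259 − 259/1.012 = 3.0711 °P
RE = 0.1808·14.8907 + 0.8192·3.0711 = 5.2081 °P
Cal = (6.9·5.0204 + 4·(5.2081−0.1))·1.012·3.55

197.8571 kcal


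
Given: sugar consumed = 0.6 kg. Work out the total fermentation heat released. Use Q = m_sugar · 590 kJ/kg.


Q = 0.6 · 590

354.0000 kJ


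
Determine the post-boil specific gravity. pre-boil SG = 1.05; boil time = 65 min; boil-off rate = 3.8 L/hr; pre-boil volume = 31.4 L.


V_post = V_pre − rate·(t/60);  SG_post = 1 + (SG_pre−1)·V_pre/V_post
V_post = 31.4 − 3.8·(65/60) = 27.2833
SG_post = 1 + (1.05 − 1)·31.4/27.2833

1.0575


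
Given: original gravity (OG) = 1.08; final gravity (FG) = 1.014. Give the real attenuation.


AA = (OG−FG)/(OG−1)·100;  RA = AA·0.8192
AA = (1.08 − 1.014)/(1.08 − 1)·100 = 82.5000
RA = 82.5000·0.8192

67.5840 %


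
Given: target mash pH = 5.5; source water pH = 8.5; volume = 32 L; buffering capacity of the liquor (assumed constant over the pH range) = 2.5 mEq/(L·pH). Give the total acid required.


acid = buffering capacity · (pH_source − pH_target) · V
acid = 2.5 · (8.5 − 5.5) · 32

240.0000 mEq


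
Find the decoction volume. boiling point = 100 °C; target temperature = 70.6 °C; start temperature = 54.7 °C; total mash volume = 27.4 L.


V_dec = V_total·(T_target − T_start)/(T_boil − T_start)
V_dec = 27.4·(70.6 − 54.7)/(100 − 54.7)

9.6172 L


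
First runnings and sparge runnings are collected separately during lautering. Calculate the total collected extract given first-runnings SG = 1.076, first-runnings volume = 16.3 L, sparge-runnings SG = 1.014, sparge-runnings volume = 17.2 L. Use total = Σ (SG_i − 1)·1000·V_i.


first = (1.076 − 1)·1000·16.3 = 1238.8000
sparge = (1.014 − 1)·1000·17.2 = 240.8000
total = 1238.8000 + 240.8000

1479.6000 gravity·L


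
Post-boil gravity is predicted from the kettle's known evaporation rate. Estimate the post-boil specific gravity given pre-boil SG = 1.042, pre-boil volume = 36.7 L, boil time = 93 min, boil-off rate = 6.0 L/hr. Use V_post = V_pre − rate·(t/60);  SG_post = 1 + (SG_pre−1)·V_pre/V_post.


V_post = 36.7 − 6.0·(93/60) = 27.4000
SG_post = 1 + (1.042 − 1)·36.7/27.4000

1.0563


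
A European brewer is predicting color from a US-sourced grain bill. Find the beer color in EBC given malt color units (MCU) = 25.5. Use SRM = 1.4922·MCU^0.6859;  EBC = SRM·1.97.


SRM = 1.4922·25.5^0.6859 = 13.7586
EBC = 13.7586·1.97

27.1044 EBC


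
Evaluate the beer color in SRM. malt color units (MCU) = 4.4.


SRM = 1.4922 · MCU^0.6859
SRM = 1.4922 · 4.4^0.6859

4.1226 SRM


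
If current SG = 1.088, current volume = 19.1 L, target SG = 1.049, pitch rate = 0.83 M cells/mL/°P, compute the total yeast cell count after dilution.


V_w = V·((SG_c−1)/(SG_t−1)−1);  °P = 259 − 259/SG_t;  cells = rate·(V+V_w)·°P
V_w = 19.1·((1.088−1)/(1.049−1)−1) = 15.2020
V_final = 19.1 + 15.2020 = 34.3020
°P = 259 − 259/1.049 = 12.0982
cells = 0.83·34.3020·12.0982

344.4438 billion cells


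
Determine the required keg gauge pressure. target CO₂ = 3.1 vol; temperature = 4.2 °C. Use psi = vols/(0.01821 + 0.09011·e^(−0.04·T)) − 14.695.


psi = 3.1/(0.01821 + 0.09011·e^(−0.04·4.2)) − 14.695

18.1493 psi


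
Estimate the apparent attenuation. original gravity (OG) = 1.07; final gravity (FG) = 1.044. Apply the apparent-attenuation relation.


AA = (OG − FG)/(OG − 1) · 100
AA = (1.07 − 1.044)/(1.07 − 1) · 100

37.1429 %


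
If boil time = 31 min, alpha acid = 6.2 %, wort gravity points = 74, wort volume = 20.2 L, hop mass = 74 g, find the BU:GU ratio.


U = 1.65·0.000125^(GP/1000)·(1−e^(−0.04t))/4.15;  IBU = (α/100)·m·U·1000/V;  BU:GU = IBU/GP
U = 1.65·0.000125^(74/1000)·(1−e^(−0.04·31))/4.15 = 0.1453
IBU = (6.2/100)·74·0.1453·1000/20.2 = 33.0000
BU:GU = 33.0000/74

0.4459


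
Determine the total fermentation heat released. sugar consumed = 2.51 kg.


Q = m_sugar · 590 kJ/kg
Q = 2.51 · 590

1480.9000 kJ


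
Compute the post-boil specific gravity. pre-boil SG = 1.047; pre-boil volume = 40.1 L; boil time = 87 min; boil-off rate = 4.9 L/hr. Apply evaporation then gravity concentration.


V_post = V_pre − rate·(t/60);  SG_post = 1 + (SG_pre−1)·V_pre/V_post
V_post = 40.1 − 4.9·(87/60) = 32.9950
SG_post = 1 + (1.047 − 1)·40.1/32.9950

1.0571


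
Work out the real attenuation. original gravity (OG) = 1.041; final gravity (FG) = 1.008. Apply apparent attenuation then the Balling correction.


AA = (OG−FG)/(OG−1)·100;  RA = AA·0.8192
AA = (1.041 − 1.008)/(1.041 − 1)·100 = 80.4878
RA = 80.4878·0.8192

65.9356 %


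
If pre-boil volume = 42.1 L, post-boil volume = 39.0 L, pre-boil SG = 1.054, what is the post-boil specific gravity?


SG_post = 1 + (SG_pre − 1)·V_pre/V_post
pts_pre = (1.054 − 1)·1000 = 54.0000
pts_post = 54.0000·42.1/39.0 = 58.2923
SG_post = 1 + 58.2923/1000

1.0583


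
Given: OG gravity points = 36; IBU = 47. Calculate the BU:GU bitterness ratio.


BU:GU = IBU / OG_points
BU:GU = 47 / 36

1.3056


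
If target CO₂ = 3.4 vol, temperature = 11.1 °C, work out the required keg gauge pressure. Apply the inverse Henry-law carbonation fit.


psi = vols/(0.01821 + 0.09011·e^(−0.04·T)) − 14.695
psi = 3.4/(0.01821 + 0.09011·e^(−0.04·11.1)) − 14.695

30.0345 psi


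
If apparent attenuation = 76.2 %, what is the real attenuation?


RA = AA · 0.8192
RA = 76.2 · 0.8192

62.4230 %


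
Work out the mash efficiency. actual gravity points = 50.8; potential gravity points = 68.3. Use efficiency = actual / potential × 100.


efficiency = 50.8 / 68.3 × 100

74.3777 %


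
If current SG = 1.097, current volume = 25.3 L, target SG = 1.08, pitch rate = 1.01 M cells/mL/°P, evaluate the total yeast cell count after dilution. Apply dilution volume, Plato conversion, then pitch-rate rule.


V_w = V·((SG_c−1)/(SG_t−1)−1);  °P = 259 − 259/SG_t;  cells = rate·(V+V_w)·°P
V_w = 25.3·((1.097−1)/(1.08−1)−1) = 5.3762
V_final = 25.3 + 5.3762 = 30.6762
°P = 259 − 259/1.08 = 19.1852
cells = 1.01·30.6762·19.1852

594.4148 billion cells


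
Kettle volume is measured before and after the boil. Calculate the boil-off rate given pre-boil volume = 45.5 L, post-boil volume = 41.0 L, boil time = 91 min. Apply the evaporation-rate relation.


rate = (V_pre − V_post) / (t_min/60)
rate = (45.5 − 41.0) / (91/60)

2.9670 L/hr


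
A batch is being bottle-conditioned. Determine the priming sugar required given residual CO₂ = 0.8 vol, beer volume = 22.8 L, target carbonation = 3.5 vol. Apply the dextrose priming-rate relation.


sugar = (target − residual)·4.0·V
sugar = (3.5 − 0.8)·4.0·22.8

246.2400 g


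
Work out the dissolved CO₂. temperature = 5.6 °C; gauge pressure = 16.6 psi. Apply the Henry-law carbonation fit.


vols = (P + 14.695)·(0.01821 + 0.09011·e^(−0.04·T))
vols = (16.6 + 14.695)·(0.01821 + 0.09011·e^(−0.04·5.6))

2.8239 volumes


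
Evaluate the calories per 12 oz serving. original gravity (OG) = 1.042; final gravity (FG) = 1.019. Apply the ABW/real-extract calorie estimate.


ABW = (OG−FG)·131.25·0.79/FG;  °P = 259 − 259/SG (for OG→OE and FG→AE);  RE = 0.1808·OE + 0.8192·AE;  Cal = (6.9·ABW + 4·(RE−0.1))·FG·3.55
ABW = (1.042 − 1.019)·131.25·0.79/1.019 = 2.3403
OE = 259 − 259/1.042 = 10.4395 °P
AE = 259 − 259/1.019 = 4.8292 °P
RE = 0.1808·10.4395 + 0.8192·4.8292 = 5.8436 °P
Cal = (6.9·2.3403 + 4·(5.8436−0.1))·1.019·3.55

141.5245 kcal


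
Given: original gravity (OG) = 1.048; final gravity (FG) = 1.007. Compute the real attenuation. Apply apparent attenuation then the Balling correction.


AA = (OG−FG)/(OG−1)·100;  RA = AA·0.8192
AA = (1.048 − 1.007)/(1.048 − 1)·100 = 85.4167
RA = 85.4167·0.8192

69.9733 %


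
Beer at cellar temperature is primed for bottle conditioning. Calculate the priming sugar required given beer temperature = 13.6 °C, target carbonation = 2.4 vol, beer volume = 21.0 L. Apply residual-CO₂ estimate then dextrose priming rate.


residual = 14.695·(0.01821 + 0.09011·e^(−0.04·T));  sugar = (target − residual)·4.0·V
residual = 14.695·(0.01821 + 0.09011·e^(−0.04·13.6)) = 1.0362
sugar = (2.4 − 1.0362)·4.0·21.0

114.5616 g


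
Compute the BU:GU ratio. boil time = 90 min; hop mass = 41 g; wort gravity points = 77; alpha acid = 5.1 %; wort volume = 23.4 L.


U = 1.65·0.000125^(GP/1000)·(1−e^(−0.04t))/4.15;  IBU = (α/100)·m·U·1000/V;  BU:GU = IBU/GP
U = 1.65·0.000125^(77/1000)·(1−e^(−0.04·90))/4.15 = 0.1936
IBU = (5.1/100)·41·0.1936·1000/23.4 = 17.2983
BU:GU = 17.2983/77

0.2247


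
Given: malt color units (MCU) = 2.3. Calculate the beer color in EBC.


SRM = 1.4922·MCU^0.6859;  EBC = SRM·1.97
SRM = 1.4922·2.3^0.6859 = 2.6420
EBC = 2.6420·1.97

5.2048 EBC


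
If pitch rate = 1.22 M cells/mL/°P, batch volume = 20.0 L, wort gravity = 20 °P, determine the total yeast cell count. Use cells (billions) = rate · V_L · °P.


cells = 1.22 · 20.0 · 20

488.0000 billion cells


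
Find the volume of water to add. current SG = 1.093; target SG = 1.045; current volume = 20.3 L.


V_water = V·((SG_curr − 1)/(SG_target − 1) − 1)
V_water = 20.3·((1.093 − 1)/(1.045 − 1) − 1)

21.6533 L


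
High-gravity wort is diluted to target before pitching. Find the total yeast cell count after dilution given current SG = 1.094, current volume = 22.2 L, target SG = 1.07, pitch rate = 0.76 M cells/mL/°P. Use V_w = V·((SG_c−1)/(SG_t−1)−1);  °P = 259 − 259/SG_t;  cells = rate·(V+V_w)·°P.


V_w = 22.2·((1.094−1)/(1.07−1)−1) = 7.6114
V_final = 22.2 + 7.6114 = 29.8114
°P = 259 − 259/1.07 = 16.9439
cells = 0.76·29.8114·16.9439

383.8932 billion cells


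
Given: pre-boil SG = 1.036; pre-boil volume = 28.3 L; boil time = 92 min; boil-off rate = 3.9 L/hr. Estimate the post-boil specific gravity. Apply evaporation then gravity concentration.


V_post = V_pre − rate·(t/60);  SG_post = 1 + (SG_pre−1)·V_pre/V_post
V_post = 28.3 − 3.9·(92/60) = 22.3200
SG_post = 1 + (1.036 − 1)·28.3/22.3200

1.0456


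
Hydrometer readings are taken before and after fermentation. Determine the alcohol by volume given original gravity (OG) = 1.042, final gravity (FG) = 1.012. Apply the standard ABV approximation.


ABV = (OG − FG) · 131.25
ABV = (1.042 − 1.012) · 131.25

3.9375 % ABV


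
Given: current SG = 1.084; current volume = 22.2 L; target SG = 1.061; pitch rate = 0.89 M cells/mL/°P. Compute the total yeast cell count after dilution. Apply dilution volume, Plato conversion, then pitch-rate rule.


V_w = V·((SG_c−1)/(SG_t−1)−1);  °P = 259 − 259/SG_t;  cells = rate·(V+V_w)·°P
V_w = 22.2·((1.084−1)/(1.061−1)−1) = 8.3705
V_final = 22.2 + 8.3705 = 30.5705
°P = 259 − 259/1.061 = 14.8907
cells = 0.89·30.5705·14.8907

405.1414 billion cells


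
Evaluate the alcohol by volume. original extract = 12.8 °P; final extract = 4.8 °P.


SG = 259/(259 − P);  ABV = (OG − FG)·131.25
OG = 259/(259 − 12.8) = 1.0520
FG = 259/(259 − 4.8) = 1.0189
ABV = (1.0520 − 1.0189)·131.25

4.3454 % ABV


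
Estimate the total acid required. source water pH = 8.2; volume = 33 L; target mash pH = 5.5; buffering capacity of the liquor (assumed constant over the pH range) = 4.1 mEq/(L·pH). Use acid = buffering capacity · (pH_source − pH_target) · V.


acid = 4.1 · (8.2 − 5.5) · 33

365.3100 mEq


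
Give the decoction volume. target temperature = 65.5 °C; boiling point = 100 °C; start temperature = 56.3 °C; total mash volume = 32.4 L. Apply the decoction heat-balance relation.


V_dec = V_total·(T_target − T_start)/(T_boil − T_start)
V_dec = 32.4·(65.5 − 56.3)/(100 − 56.3)

6.8211 L


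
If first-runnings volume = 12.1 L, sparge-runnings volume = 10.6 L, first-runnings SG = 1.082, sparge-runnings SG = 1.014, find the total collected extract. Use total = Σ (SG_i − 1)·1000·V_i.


first = (1.082 − 1)·1000·12.1 = 992.2000
sparge = (1.014 − 1)·1000·10.6 = 148.4000
total = 992.2000 + 148.4000

1140.6000 gravity·L


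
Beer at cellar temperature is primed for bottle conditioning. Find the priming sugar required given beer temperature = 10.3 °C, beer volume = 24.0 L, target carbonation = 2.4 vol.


residual = 14.695·(0.01821 + 0.09011·e^(−0.04·T));  sugar = (target − residual)·4.0·V
residual = 14.695·(0.01821 + 0.09011·e^(−0.04·10.3)) = 1.1446
sugar = (2.4 − 1.1446)·4.0·24.0

120.5161 g


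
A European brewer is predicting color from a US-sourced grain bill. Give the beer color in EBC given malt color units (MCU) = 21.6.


SRM = 1.4922·MCU^0.6859;  EBC = SRM·1.97
SRM = 1.4922·21.6^0.6859 = 12.2780
EBC = 12.2780·1.97

24.1877 EBC


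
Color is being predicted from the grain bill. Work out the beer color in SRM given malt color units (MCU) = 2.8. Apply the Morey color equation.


SRM = 1.4922 · MCU^0.6859
SRM = 1.4922 · 2.8^0.6859

3.0237 SRM


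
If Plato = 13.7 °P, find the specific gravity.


SG = 259/(259 − P)
SG = 259/(259 − 13.7)

1.0558


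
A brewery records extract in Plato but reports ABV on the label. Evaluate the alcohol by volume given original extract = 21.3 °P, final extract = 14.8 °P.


SG = 259/(259 − P);  ABV = (OG − FG)·131.25
OG = 259/(259 − 21.3) = 1.0896
FG = 259/(259 − 14.8) = 1.0606
ABV = (1.0896 − 1.0606)·131.25

3.8066 % ABV


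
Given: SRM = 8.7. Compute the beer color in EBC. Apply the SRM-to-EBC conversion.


EBC = SRM · 1.97
EBC = 8.7 · 1.97

17.1390 EBC


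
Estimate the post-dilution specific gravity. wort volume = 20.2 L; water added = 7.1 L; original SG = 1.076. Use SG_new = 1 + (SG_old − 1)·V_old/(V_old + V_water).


pts = (1.076 − 1)·1000·20.2/(20.2 + 7.1) = 56.2344
SG_new = 1 + 56.2344/1000

1.0562


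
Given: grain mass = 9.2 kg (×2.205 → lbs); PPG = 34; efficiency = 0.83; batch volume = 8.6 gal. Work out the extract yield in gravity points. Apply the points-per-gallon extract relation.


points = lbs × PPG × eff / vol
lbs = 9.2 × 2.205 = 20.2860
points = 20.2860 × 34 × 0.83 / 8.6

66.5664 points


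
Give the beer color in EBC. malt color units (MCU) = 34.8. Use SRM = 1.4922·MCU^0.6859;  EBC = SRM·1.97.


SRM = 1.4922·34.8^0.6859 = 17.0293
EBC = 17.0293·1.97

33.5477 EBC


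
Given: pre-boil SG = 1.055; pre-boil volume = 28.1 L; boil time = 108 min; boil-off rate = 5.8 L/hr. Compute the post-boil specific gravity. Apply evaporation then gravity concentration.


V_post = V_pre − rate·(t/60);  SG_post = 1 + (SG_pre−1)·V_pre/V_post
V_post = 28.1 − 5.8·(108/60) = 17.6600
SG_post = 1 + (1.055 − 1)·28.1/17.6600

1.0875


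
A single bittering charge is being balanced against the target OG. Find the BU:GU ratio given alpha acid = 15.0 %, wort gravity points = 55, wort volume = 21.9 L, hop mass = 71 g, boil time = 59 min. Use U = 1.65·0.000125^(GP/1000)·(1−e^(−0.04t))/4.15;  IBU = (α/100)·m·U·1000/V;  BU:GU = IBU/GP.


U = 1.65·0.000125^(55/1000)·(1−e^(−0.04·59))/4.15 = 0.2196
IBU = (15.0/100)·71·0.2196·1000/21.9 = 106.8066
BU:GU = 106.8066/55

1.9419


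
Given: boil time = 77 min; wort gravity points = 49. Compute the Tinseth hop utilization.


U = 1.65·0.000125^(GP/1000) · (1 − e^(−0.04·t))/4.15
bigness = 1.65·0.000125^(49/1000) = 1.0623
boil_factor = (1 − e^(−0.04·77))/4.15 = 0.2299
U = 1.0623 · 0.2299

0.2442


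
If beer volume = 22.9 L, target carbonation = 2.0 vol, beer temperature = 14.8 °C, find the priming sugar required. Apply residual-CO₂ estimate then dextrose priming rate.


residual = 14.695·(0.01821 + 0.09011·e^(−0.04·T));  sugar = (target − residual)·4.0·V
residual = 14.695·(0.01821 + 0.09011·e^(−0.04·14.8)) = 1.0002
sugar = (2.0 − 1.0002)·4.0·22.9

91.5862 g


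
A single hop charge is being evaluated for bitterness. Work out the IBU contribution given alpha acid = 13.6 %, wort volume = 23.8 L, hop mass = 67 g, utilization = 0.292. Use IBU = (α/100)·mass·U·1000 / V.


IBU = (13.6/100)·67·0.292·1000 / 23.8

111.7943 IBU


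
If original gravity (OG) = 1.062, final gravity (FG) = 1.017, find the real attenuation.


AA = (OG−FG)/(OG−1)·100;  RA = AA·0.8192
AA = (1.062 − 1.017)/(1.062 − 1)·100 = 72.5806
RA = 72.5806·0.8192

59.4581 %


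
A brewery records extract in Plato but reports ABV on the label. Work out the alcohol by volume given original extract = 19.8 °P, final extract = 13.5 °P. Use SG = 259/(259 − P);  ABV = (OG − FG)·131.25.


OG = 259/(259 − 19.8) = 1.0828
FG = 259/(259 − 13.5) = 1.0550
ABV = (1.0828 − 1.0550)·131.25

3.6469 % ABV


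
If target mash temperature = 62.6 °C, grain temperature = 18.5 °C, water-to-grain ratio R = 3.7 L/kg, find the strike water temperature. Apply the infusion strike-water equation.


T_strike = (0.41/R)·(T_mash − T_grain) + T_mash
T_strike = (0.41/3.7)·(62.6 − 18.5) + 62.6

67.4868 °C


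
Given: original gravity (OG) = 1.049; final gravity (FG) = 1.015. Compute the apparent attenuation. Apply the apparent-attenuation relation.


AA = (OG − FG)/(OG − 1) · 100
AA = (1.049 − 1.015)/(1.049 − 1) · 100

69.3878 %


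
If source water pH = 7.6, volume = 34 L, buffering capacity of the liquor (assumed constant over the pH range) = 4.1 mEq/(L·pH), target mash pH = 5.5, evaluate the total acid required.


acid = buffering capacity · (pH_source − pH_target) · V
acid = 4.1 · (7.6 − 5.5) · 34

292.7400 mEq


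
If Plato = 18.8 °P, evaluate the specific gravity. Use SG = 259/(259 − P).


SG = 259/(259 − 18.8)

1.0783


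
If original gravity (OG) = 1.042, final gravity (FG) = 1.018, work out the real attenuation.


AA = (OG−FG)/(OG−1)·100;  RA = AA·0.8192
AA = (1.042 − 1.018)/(1.042 − 1)·100 = 57.1429
RA = 57.1429·0.8192

46.8114 %


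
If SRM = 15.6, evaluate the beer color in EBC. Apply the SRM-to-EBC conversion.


EBC = SRM · 1.97
EBC = 15.6 · 1.97

30.7320 EBC


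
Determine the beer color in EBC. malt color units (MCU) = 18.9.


SRM = 1.4922·MCU^0.6859;  EBC = SRM·1.97
SRM = 1.4922·18.9^0.6859 = 11.2035
EBC = 11.2035·1.97

22.0708 EBC


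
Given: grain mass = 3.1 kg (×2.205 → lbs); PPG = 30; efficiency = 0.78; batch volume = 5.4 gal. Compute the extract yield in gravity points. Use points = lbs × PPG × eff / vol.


lbs = 3.1 × 2.205 = 6.8355
points = 6.8355 × 30 × 0.78 / 5.4

29.6205 points


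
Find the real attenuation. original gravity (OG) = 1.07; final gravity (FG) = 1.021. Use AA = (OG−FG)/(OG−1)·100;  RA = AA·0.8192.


AA = (1.07 − 1.021)/(1.07 − 1)·100 = 70.0000
RA = 70.0000·0.8192

57.3440 %


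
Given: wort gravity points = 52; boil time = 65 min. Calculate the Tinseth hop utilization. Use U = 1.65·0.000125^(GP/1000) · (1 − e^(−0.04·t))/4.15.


bigness = 1.65·0.000125^(52/1000) = 1.0340
boil_factor = (1 − e^(−0.04·65))/4.15 = 0.2231
U = 1.0340 · 0.2231

0.2307


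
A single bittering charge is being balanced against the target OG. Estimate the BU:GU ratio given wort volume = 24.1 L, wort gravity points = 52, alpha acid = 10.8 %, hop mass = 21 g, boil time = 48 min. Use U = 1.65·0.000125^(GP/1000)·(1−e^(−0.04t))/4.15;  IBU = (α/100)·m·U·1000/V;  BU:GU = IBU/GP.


U = 1.65·0.000125^(52/1000)·(1−e^(−0.04·48))/4.15 = 0.2126
IBU = (10.8/100)·21·0.2126·1000/24.1 = 20.0101
BU:GU = 20.0101/52

0.3848


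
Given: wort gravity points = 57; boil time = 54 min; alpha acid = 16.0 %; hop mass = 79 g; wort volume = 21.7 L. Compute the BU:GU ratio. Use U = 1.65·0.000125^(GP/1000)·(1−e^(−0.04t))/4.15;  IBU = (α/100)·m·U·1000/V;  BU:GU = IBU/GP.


U = 1.65·0.000125^(57/1000)·(1−e^(−0.04·54))/4.15 = 0.2107
IBU = (16.0/100)·79·0.2107·1000/21.7 = 122.7526
BU:GU = 122.7526/57

2.1536


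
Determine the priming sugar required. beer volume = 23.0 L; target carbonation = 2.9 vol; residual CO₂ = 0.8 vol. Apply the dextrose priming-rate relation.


sugar = (target − residual)·4.0·V
sugar = (2.9 − 0.8)·4.0·23.0

193.2000 g


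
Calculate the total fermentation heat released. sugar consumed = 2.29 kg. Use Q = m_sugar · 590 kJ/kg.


Q = 2.29 · 590

1351.1000 kJ


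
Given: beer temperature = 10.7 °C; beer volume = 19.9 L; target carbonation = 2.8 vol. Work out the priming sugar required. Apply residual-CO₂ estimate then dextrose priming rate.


residual = 14.695·(0.01821 + 0.09011·e^(−0.04·T));  sugar = (target − residual)·4.0·V
residual = 14.695·(0.01821 + 0.09011·e^(−0.04·10.7)) = 1.1307
sugar = (2.8 − 1.1307)·4.0·19.9

132.8761 g


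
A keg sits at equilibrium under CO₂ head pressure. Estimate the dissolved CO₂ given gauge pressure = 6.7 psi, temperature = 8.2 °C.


vols = (P + 14.695)·(0.01821 + 0.09011·e^(−0.04·T))
vols = (6.7 + 14.695)·(0.01821 + 0.09011·e^(−0.04·8.2))

1.7784 volumes


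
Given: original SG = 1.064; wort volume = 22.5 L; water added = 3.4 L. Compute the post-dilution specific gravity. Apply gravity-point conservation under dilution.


SG_new = 1 + (SG_old − 1)·V_old/(V_old + V_water)
pts = (1.064 − 1)·1000·22.5/(22.5 + 3.4) = 55.5985
SG_new = 1 + 55.5985/1000

1.0556


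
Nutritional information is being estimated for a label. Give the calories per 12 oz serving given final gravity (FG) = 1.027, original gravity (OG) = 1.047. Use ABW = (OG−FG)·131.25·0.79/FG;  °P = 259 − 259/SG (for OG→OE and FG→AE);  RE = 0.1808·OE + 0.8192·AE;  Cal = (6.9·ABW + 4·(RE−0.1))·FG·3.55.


ABW = (1.047 − 1.027)·131.25·0.79/1.027 = 2.0192
OE = 259 − 259/1.047 = 11.6266 °P
AE = 259 − 259/1.027 = 6.8092 °P
RE = 0.1808·11.6266 + 0.8192·6.8092 = 7.6801 °P
Cal = (6.9·2.0192 + 4·(7.6801−0.1))·1.027·3.55

161.3407 kcal


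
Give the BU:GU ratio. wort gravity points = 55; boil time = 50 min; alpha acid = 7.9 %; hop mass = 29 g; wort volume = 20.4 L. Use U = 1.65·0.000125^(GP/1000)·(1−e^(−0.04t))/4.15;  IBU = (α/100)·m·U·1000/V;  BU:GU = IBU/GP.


U = 1.65·0.000125^(55/1000)·(1−e^(−0.04·50))/4.15 = 0.2097
IBU = (7.9/100)·29·0.2097·1000/20.4 = 23.5510
BU:GU = 23.5510/55

0.4282
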